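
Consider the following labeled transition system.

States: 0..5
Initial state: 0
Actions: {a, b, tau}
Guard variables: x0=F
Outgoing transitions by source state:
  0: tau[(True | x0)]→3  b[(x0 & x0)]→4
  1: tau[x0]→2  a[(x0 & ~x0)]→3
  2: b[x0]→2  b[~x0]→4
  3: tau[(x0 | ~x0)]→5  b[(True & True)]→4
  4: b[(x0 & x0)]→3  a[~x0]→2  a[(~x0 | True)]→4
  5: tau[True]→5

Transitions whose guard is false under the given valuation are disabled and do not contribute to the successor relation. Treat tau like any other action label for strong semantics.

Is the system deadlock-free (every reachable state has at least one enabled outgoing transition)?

Reach set: {0,2,3,4,5}
  0: tau→3  [1 out]
  2: b→4  [1 out]
  3: b→4  tau→5  [2 out]
  4: a→2  a→4  [2 out]
  5: tau→5  [1 out]

Answer: DEADLOCK-FREE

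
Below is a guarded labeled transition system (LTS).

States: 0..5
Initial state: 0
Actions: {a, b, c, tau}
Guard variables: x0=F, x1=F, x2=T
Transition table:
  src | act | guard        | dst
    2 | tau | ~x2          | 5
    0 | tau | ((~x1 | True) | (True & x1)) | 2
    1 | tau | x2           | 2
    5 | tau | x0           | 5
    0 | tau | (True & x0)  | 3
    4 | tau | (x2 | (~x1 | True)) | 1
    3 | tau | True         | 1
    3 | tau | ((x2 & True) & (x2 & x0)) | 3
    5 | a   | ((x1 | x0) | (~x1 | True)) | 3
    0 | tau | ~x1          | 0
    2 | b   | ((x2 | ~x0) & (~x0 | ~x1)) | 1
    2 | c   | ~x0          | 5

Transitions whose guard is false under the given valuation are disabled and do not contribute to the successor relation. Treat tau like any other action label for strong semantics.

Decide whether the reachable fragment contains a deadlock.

Reach set: {0,1,2,3,5}
  0: tau→0  tau→2  [2 exit(s)]
  1: tau→2  [1 exit(s)]
  2: b→1  c→5  [2 exit(s)]
  3: tau→1  [1 exit(s)]
  5: a→3  [1 exit(s)]

Answer: DEADLOCK-FREE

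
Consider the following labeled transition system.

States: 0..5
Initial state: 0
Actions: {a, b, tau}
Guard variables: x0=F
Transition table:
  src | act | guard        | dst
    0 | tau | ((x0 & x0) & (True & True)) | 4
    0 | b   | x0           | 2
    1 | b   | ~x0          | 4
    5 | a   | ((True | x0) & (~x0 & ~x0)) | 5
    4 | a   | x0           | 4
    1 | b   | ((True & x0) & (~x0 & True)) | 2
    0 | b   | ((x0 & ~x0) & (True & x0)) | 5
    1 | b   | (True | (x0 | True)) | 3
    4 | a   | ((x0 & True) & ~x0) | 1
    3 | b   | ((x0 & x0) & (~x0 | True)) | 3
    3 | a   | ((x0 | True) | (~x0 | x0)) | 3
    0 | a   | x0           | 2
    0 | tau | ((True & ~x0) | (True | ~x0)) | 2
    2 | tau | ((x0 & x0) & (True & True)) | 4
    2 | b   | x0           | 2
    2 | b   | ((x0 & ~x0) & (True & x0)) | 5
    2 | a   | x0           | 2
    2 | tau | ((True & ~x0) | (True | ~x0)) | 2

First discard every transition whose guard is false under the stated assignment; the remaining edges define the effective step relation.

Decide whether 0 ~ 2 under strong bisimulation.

Answer: BISIMILAR

Trace:
Bisimulation quotient by refinement:
  P[0] = {{0,1,2,3,4,5}}
  P[1] = {{0,2},{1},{3,5},{4}}
4 equivalence class(es) (converged in 2)
class of 0: {0,2}; class of 2: {0,2}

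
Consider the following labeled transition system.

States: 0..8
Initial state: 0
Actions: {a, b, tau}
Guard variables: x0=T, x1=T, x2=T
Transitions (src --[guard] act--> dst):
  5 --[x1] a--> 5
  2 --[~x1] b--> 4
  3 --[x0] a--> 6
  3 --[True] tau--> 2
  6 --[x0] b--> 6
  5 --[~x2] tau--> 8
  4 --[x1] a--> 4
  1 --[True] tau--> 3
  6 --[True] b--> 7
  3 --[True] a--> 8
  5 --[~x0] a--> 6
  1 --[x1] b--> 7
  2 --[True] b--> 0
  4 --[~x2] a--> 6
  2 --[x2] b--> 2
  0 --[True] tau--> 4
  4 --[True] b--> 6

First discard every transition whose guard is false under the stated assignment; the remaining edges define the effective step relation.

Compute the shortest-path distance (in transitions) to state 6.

BFS to 6:
  L0 = {0}
  L1 = {4}
  L2 = {6}
6 enters at depth 2; path tau·b

Answer: 2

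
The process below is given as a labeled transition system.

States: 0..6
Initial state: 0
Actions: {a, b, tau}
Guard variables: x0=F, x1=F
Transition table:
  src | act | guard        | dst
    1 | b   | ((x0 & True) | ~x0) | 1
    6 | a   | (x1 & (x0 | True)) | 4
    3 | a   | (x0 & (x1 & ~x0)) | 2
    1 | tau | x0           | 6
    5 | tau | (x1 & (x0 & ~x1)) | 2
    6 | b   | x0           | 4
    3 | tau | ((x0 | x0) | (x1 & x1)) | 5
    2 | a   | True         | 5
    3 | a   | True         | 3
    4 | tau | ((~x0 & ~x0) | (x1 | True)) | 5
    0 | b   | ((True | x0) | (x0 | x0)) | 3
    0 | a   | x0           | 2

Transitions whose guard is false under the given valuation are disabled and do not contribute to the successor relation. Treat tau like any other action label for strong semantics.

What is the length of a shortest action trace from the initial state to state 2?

Answer: UNREACHABLE

Working:
Layered search for 2:
  L0 = {0}
  L1 = {3}
2 never appears.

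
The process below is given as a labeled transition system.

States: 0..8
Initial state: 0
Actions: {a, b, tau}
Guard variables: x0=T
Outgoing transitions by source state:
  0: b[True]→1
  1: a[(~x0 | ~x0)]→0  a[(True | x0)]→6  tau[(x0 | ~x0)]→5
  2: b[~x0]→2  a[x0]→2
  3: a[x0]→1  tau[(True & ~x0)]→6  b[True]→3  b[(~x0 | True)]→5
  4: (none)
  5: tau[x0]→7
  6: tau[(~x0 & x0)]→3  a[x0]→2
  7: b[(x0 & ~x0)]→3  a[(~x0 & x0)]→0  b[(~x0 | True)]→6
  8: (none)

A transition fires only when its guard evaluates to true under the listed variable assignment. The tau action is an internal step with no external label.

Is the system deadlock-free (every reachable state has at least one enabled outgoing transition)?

R = {0,1,2,5,6,7}
  0: b→1  [deg 1]
  1: a→6  tau→5  [deg 2]
  2: a→2  [deg 1]
  5: tau→7  [deg 1]
  6: a→2  [deg 1]
  7: b→6  [deg 1]

Answer: DEADLOCK-FREE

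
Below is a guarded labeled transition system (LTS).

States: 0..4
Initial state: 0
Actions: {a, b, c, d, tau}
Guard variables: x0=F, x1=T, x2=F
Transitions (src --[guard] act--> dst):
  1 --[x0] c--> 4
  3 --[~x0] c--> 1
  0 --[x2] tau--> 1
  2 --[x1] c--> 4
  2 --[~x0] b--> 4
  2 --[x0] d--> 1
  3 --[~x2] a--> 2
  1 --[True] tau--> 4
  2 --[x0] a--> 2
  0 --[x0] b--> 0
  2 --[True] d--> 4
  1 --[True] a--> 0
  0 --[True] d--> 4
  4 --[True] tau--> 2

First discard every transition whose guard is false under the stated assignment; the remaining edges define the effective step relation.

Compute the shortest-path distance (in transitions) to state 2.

Answer: 2

Working:
BFS to 2:
  depth 0: {0}
  depth 1: {4}
  depth 2: {2}
first hit 2 at d=2 via d·tau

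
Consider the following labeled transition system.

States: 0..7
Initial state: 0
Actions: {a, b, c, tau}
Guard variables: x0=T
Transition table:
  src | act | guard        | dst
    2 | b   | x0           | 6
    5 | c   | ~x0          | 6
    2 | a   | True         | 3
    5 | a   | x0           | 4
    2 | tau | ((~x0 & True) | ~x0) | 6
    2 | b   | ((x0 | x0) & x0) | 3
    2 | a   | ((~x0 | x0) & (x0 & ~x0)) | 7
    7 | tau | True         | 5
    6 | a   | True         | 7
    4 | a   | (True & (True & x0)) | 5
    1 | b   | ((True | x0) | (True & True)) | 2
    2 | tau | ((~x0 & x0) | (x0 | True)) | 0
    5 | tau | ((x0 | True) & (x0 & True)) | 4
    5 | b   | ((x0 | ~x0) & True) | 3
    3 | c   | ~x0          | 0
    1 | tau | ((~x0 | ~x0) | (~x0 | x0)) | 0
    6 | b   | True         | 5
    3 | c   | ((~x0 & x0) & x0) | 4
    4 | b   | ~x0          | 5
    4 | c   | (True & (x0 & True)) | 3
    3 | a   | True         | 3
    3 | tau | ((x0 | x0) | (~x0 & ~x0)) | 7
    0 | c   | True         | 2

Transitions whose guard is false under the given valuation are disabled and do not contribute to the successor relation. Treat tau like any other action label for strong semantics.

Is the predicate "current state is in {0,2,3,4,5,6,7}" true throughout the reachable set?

Answer: INVARIANT HOLDS

Trace:
Safe = {0,2,3,4,5,6,7}
R = {0,2,3,4,5,6,7}
  0: safe
  2: safe
  3: safe
  4: safe
  5: safe
  6: safe
  7: safe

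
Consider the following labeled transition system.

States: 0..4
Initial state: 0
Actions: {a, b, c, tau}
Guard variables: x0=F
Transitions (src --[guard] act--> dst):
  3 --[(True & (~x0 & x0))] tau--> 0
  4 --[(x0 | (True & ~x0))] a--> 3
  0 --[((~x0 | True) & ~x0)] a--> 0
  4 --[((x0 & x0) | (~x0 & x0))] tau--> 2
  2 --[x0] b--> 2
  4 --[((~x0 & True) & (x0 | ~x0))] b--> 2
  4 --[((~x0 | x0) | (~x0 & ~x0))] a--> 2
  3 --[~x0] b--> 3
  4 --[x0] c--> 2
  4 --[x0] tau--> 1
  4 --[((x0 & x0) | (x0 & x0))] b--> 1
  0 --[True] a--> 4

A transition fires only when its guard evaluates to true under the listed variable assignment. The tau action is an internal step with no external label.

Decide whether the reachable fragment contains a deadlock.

Reach set: {0,2,3,4}
  0: a→0  a→4  [2 out]
  2: ∅  [STUCK]
  3: b→3  [1 out]
  4: a→2  a→3  b→2  [3 out]
Path to 2: a·a

Answer: DEADLOCK at state 2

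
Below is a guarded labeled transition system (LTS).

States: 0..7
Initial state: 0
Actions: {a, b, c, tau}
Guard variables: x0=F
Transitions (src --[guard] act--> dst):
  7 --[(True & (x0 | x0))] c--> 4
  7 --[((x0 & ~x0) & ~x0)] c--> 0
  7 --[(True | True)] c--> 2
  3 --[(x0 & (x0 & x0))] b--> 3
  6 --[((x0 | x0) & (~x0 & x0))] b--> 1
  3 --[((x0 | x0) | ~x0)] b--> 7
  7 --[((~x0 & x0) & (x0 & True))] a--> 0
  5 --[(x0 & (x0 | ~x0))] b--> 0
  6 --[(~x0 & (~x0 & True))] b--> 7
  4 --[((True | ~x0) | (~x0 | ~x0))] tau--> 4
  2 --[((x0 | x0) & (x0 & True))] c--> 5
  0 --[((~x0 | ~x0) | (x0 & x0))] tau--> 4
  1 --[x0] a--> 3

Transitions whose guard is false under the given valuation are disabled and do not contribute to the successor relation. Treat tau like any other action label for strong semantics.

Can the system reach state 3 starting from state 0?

Guard filter leaves 5 enabled edge(s).
L0 = {0}
L1 = {4}  now seen {0,4}
R = {0,4}

Answer: UNREACHABLE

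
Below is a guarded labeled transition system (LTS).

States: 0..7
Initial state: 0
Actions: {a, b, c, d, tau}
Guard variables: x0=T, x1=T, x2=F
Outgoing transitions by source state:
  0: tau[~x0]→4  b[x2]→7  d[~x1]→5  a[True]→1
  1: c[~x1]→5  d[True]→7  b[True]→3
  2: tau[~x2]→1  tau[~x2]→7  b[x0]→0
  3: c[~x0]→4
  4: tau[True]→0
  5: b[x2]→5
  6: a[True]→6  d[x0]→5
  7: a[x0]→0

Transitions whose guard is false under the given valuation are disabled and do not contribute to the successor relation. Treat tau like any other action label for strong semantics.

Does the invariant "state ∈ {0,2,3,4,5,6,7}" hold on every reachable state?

Inv-set: {0,2,3,4,5,6,7}
Reach set: {0,1,3,7}
  0: ✓
  1: outside
  3: ✓
  7: ✓
counterexample path to 1: a

Answer: INVARIANT VIOLATED at state 1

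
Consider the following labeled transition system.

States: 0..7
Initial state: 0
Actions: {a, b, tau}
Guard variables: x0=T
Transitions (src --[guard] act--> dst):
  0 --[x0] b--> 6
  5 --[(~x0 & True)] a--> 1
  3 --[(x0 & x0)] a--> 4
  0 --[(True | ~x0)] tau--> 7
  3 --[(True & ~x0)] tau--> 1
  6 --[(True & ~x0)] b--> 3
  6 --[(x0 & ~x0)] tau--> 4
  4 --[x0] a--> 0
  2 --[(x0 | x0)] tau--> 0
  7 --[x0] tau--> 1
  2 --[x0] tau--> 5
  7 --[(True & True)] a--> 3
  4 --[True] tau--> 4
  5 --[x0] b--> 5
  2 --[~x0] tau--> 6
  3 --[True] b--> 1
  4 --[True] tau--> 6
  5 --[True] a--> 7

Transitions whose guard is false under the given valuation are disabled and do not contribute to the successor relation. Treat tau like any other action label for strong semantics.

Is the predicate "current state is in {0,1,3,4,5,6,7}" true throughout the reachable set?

Answer: INVARIANT HOLDS

Analysis:
Inv-set: {0,1,3,4,5,6,7}
Reach set: {0,1,3,4,6,7}
  0: safe
  1: safe
  3: safe
  4: safe
  6: safe
  7: safe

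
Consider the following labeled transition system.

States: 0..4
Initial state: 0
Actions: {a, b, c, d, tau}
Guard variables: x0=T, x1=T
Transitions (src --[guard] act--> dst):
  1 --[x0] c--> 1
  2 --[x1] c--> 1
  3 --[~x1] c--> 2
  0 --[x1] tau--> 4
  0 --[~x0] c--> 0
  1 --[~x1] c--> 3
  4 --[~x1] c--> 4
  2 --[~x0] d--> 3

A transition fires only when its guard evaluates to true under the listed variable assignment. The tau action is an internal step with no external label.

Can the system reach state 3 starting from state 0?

Guard filter leaves 3 enabled edge(s).
Layer 0: {0}
Layer 1: {4}  total {0,4}
Reachable = {0,4}

Answer: UNREACHABLE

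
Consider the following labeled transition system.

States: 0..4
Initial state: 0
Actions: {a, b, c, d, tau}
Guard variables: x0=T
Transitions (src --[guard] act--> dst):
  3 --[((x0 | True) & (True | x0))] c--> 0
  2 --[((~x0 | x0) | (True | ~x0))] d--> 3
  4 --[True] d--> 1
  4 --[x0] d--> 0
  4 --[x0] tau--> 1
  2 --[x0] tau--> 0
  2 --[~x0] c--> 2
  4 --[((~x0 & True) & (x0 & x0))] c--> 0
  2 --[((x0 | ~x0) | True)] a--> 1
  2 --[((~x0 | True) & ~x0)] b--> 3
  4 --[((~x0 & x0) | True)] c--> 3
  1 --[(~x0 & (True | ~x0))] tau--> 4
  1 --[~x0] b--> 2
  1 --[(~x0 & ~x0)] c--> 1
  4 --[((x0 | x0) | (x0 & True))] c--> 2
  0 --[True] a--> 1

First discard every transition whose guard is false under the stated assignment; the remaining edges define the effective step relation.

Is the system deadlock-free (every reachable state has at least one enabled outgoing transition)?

Reach set: {0,1}
  0: a→1  [1 exit(s)]
  1: ∅  [STUCK]
Path to 1: a

Answer: DEADLOCK at state 1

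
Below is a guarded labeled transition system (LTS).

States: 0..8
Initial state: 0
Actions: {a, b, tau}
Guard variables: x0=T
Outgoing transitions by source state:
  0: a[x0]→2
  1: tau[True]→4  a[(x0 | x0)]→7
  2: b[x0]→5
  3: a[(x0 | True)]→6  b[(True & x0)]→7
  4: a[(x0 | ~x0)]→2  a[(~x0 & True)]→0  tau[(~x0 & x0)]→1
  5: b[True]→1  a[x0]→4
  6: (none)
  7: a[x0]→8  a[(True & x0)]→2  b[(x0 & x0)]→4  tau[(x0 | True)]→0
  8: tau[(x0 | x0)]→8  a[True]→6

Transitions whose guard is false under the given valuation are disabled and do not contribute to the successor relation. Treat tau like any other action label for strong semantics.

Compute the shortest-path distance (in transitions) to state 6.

Answer: 6

Working:
BFS to 6:
  Layer 0: {0}
  Layer 1: {2}
  Layer 2: {5}
  Layer 3: {1,4}
  Layer 4: {7}
  Layer 5: {8}
  Layer 6: {6}
first hit 6 at d=6 via a·b·b·a·a·a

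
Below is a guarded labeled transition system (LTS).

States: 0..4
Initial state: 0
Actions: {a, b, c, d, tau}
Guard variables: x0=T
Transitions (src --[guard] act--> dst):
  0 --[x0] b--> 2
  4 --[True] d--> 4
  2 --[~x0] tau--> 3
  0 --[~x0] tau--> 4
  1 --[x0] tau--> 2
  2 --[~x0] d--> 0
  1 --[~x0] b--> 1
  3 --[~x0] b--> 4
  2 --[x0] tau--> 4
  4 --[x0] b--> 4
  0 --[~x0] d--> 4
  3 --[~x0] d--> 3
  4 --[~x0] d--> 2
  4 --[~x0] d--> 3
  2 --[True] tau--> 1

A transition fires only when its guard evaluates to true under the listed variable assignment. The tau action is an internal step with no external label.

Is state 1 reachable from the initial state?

Answer: REACHABLE

Analysis:
After dropping false guards: 6 live edges.
L0 = {0}
L1 = {2}  total {0,2}
L2 = {1,4}  total {0,1,2,4}
R = {0,1,2,4}
witness 1: b·tau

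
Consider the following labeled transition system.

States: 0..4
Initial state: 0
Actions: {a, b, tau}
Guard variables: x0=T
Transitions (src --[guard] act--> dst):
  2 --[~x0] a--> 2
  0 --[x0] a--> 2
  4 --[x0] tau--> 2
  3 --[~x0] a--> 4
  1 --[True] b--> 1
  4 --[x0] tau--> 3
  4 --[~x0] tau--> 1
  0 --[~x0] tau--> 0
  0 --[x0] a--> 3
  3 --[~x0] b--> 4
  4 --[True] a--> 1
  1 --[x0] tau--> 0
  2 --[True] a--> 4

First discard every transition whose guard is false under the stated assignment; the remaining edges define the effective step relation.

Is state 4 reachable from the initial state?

8 transition(s) survive guard evaluation.
L0 = {0}
L1 = {2,3}  total {0,2,3}
L2 = {4}  total {0,2,3,4}
L3 = {1}  total {0,1,2,3,4}
R = {0,1,2,3,4}
Path to 4: a·a

Answer: REACHABLE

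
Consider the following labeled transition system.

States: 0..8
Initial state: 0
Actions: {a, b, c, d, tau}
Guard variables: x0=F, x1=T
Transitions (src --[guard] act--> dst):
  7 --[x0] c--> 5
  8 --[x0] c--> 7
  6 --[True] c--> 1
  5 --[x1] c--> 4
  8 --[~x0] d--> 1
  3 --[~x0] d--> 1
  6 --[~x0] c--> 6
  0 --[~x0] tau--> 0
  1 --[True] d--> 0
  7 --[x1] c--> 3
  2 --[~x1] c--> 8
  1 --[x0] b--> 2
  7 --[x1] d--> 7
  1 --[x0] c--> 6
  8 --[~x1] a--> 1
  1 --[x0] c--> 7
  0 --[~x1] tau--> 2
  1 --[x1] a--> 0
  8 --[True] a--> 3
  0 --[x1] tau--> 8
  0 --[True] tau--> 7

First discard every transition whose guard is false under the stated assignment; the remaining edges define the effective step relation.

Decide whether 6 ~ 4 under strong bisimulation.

Compute ~ classes (split until stable):
  round 0: {{0,1,2,3,4,5,6,7,8}}
  round 1: {{0},{1,8},{2,4},{3},{5,6},{7}}
  round 2: {{0},{1},{2,4},{3},{5},{6},{7},{8}}
Fixed point at round 3; 8 class(es).
[6]={6}  [4]={2,4}

Answer: NOT BISIMILAR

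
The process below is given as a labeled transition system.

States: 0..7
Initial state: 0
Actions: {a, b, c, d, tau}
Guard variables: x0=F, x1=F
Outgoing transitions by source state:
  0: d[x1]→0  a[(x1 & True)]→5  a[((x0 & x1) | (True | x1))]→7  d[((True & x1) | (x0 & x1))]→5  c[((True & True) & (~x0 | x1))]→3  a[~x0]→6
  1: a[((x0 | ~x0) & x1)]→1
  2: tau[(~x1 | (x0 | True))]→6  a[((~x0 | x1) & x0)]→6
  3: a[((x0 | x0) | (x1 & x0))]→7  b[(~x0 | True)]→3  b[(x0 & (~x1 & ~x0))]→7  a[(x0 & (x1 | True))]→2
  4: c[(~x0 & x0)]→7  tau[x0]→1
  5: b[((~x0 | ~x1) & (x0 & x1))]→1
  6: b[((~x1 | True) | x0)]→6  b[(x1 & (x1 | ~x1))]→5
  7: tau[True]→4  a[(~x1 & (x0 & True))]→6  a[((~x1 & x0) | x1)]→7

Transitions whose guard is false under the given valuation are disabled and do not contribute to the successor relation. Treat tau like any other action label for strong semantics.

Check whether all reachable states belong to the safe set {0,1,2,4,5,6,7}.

Answer: INVARIANT VIOLATED at state 3

Working:
Inv-set: {0,1,2,4,5,6,7}
Reachable = {0,3,4,6,7}
  0: safe
  3: outside
  4: safe
  6: safe
  7: safe
reach 3 via c — violates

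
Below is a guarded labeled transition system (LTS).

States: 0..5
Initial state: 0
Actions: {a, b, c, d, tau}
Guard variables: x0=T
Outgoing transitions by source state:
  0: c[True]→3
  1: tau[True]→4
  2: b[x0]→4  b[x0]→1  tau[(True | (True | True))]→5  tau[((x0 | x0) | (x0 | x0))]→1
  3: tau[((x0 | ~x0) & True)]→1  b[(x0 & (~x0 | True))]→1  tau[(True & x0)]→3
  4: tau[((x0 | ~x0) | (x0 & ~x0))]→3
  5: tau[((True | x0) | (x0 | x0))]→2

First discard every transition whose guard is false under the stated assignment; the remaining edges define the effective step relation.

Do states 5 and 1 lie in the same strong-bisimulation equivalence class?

Answer: NOT BISIMILAR

Working:
Compute ~ classes (split until stable):
  P[0] = {{0,1,2,3,4,5}}
  P[1] = {{0},{1,4,5},{2,3}}
  P[2] = {{0},{1},{2},{3},{4,5}}
  P[3] = {{0},{1},{2},{3},{4},{5}}
Fixed point at round 4; 6 class(es).
class of 5: {5}; class of 1: {1}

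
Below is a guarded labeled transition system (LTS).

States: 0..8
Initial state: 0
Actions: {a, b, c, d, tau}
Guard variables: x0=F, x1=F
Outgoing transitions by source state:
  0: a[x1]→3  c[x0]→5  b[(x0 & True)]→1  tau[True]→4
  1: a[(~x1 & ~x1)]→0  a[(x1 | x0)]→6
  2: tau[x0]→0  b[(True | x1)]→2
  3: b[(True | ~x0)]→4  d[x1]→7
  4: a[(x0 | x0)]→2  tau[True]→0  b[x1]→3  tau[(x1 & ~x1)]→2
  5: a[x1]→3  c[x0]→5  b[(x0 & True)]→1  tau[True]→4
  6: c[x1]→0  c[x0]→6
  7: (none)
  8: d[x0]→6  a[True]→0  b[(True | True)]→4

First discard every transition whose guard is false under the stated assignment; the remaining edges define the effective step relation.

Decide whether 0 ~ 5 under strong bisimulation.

Answer: BISIMILAR

Trace:
Refine partition for ~:
  P[0] = {{0,1,2,3,4,5,6,7,8}}
  P[1] = {{0,4,5},{1},{2,3},{6,7},{8}}
  P[2] = {{0,4,5},{1},{2},{3},{6,7},{8}}
Fixed point at round 3; 6 class(es).
[0]={0,4,5}  [5]={0,4,5}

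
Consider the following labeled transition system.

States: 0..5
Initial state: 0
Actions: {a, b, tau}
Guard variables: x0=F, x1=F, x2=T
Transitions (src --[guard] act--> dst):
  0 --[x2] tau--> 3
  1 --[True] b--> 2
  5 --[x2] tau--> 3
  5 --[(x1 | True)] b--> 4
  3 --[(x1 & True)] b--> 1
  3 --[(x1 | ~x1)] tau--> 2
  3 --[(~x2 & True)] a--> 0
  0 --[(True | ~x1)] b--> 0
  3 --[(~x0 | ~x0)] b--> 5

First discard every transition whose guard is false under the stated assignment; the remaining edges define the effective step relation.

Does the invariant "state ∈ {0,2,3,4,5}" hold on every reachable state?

Allowed set {0,2,3,4,5}
Reachable = {0,2,3,4,5}
  0: ok
  2: ok
  3: ok
  4: ok
  5: ok

Answer: INVARIANT HOLDS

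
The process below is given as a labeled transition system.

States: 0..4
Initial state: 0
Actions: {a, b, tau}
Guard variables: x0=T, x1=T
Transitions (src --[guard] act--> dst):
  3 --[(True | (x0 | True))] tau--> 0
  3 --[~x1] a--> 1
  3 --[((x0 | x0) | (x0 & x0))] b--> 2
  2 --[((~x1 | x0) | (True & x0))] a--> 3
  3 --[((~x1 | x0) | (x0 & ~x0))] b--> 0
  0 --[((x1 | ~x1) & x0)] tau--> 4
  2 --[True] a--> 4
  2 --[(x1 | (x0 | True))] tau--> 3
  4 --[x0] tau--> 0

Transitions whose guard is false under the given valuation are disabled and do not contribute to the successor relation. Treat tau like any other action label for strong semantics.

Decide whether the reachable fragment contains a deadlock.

Answer: DEADLOCK-FREE

Working:
R = {0,4}
  0: tau→4  [deg 1]
  4: tau→0  [deg 1]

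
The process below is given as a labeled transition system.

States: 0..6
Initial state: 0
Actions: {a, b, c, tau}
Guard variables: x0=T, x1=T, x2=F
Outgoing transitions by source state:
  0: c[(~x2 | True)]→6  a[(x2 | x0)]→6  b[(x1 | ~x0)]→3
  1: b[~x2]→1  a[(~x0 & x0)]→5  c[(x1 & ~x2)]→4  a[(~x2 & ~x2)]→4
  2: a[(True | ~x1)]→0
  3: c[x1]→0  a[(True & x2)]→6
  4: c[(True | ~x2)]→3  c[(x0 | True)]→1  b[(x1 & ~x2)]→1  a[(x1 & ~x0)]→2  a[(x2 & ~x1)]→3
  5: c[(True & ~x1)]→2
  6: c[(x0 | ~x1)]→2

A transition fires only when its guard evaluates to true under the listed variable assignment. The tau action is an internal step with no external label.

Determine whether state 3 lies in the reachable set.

After dropping false guards: 12 live edges.
Layer 0: {0}
Layer 1: {3,6}  total {0,3,6}
Layer 2: {2}  total {0,2,3,6}
Reachable = {0,2,3,6}
witness 3: b

Answer: REACHABLE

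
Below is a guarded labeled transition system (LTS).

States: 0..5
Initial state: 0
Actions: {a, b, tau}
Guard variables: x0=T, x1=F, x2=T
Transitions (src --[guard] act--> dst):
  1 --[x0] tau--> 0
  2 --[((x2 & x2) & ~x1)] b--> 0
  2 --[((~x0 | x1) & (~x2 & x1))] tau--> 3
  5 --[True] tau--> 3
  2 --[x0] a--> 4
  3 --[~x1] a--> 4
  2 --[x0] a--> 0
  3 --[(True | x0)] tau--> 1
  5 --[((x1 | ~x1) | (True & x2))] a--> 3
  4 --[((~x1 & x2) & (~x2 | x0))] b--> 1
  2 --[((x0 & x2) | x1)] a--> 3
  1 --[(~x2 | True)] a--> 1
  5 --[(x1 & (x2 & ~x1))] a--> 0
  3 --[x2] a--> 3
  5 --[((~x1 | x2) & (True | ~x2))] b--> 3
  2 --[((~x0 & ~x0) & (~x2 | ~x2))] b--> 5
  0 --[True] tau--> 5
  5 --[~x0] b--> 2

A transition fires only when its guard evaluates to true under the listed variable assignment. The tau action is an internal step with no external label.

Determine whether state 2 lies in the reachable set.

Answer: UNREACHABLE

Analysis:
Guard filter leaves 14 enabled edge(s).
L0 = {0}
L1 = {5}  total {0,5}
L2 = {3}  total {0,3,5}
L3 = {1,4}  total {0,1,3,4,5}
Reach set: {0,1,3,4,5}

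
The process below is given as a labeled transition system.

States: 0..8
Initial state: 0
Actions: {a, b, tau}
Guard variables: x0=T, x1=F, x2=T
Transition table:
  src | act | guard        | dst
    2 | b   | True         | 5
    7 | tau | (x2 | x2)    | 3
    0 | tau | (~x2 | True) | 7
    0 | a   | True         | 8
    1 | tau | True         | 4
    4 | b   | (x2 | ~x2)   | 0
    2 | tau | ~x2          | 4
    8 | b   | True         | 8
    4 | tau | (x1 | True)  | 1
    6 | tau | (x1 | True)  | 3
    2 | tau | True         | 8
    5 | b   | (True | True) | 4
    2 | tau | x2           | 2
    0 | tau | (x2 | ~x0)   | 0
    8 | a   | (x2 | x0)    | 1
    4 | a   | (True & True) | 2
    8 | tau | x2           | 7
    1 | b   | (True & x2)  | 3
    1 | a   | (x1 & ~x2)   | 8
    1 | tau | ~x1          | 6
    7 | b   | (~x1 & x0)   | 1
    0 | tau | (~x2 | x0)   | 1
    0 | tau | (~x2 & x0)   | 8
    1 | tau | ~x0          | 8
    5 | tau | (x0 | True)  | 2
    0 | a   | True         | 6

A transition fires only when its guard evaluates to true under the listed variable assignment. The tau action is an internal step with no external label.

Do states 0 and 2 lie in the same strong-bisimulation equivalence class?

Refine partition for ~:
  π0 = {{0,1,2,3,4,5,6,7,8}}
  π1 = {{0},{1,2,5,7},{3},{4,8},{6}}
  π2 = {{0},{1},{2},{3},{4},{5},{6},{7},{8}}
stable after 3 split(s): 9 block(s)
[0]={0}  [2]={2}

Answer: NOT BISIMILAR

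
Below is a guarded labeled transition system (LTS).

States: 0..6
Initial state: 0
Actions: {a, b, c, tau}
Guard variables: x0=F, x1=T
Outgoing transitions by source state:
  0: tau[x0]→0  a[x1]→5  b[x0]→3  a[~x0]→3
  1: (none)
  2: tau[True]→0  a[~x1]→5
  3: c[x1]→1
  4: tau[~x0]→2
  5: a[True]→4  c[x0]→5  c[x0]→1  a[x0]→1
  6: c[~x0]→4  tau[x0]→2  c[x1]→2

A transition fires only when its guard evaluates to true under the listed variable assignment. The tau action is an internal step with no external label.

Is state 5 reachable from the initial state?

Answer: REACHABLE

Working:
Guard filter leaves 8 enabled edge(s).
Layer 0: {0}
Layer 1: {3,5}  cumulative {0,3,5}
Layer 2: {1,4}  cumulative {0,1,3,4,5}
Layer 3: {2}  cumulative {0,1,2,3,4,5}
Reach set: {0,1,2,3,4,5}
trace reaching 5: a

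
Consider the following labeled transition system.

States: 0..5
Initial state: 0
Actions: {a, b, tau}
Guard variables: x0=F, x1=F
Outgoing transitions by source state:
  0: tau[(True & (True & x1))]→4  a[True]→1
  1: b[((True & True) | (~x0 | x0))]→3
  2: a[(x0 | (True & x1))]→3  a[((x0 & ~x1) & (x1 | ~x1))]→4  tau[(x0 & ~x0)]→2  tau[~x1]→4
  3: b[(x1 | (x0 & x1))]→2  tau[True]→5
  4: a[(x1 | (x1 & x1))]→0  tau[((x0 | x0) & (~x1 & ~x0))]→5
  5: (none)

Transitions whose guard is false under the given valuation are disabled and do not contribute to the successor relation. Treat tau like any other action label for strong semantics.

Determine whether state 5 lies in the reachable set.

Answer: REACHABLE

Analysis:
4 transition(s) survive guard evaluation.
depth 0: {0}
depth 1: {1}  cumulative {0,1}
depth 2: {3}  cumulative {0,1,3}
depth 3: {5}  cumulative {0,1,3,5}
Reachable = {0,1,3,5}
trace reaching 5: a·b·tau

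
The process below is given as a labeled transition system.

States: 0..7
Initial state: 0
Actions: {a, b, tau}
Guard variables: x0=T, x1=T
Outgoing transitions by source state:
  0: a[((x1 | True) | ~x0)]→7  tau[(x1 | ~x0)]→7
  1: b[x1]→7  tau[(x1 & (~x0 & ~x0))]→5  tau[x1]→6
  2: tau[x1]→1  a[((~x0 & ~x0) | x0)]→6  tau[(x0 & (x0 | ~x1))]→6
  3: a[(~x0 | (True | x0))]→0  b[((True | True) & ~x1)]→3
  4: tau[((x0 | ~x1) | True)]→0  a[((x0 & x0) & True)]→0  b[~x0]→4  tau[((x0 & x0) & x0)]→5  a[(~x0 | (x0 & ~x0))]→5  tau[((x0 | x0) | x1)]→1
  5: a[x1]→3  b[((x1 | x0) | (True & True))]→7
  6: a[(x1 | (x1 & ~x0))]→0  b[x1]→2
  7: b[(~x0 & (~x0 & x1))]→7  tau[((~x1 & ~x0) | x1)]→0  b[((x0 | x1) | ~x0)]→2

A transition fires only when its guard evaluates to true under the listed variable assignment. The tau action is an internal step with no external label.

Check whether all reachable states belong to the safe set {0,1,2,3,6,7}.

Answer: INVARIANT HOLDS

Trace:
Allowed set {0,1,2,3,6,7}
R = {0,1,2,6,7}
  0: safe
  1: safe
  2: safe
  6: safe
  7: safe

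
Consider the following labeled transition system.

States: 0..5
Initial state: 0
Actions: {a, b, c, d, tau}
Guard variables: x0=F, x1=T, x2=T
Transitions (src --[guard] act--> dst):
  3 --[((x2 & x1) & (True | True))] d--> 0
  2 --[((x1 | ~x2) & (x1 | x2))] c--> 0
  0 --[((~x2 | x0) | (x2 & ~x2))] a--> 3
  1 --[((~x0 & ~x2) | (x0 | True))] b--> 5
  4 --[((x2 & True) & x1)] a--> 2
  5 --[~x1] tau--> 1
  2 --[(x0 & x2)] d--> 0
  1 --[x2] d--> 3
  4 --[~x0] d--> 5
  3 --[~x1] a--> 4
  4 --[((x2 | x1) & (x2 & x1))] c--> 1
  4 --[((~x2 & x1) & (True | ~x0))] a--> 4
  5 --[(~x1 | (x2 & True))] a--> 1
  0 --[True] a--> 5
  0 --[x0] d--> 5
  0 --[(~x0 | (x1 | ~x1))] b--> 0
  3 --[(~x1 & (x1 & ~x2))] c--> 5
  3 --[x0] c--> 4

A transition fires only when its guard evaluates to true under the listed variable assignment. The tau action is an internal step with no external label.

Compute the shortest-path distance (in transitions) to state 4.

Answer: UNREACHABLE

Working:
Breadth-first toward 4:
  L0 = {0}
  L1 = {5}
  L2 = {1}
  L3 = {3}
4 never appears.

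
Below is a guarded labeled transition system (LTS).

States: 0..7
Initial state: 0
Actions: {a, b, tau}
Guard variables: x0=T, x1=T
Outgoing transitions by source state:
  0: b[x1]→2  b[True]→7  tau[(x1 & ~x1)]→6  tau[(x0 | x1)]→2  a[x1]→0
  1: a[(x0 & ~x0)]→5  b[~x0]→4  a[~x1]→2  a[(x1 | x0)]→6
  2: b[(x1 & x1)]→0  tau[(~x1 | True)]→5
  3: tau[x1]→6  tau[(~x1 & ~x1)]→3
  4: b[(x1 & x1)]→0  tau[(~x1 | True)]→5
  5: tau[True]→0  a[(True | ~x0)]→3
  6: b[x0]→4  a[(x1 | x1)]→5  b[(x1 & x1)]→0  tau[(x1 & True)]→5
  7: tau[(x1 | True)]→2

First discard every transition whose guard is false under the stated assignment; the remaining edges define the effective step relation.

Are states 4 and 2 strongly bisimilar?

Answer: BISIMILAR

Working:
Refine partition for ~:
  round 0: {{0,1,2,3,4,5,6,7}}
  round 1: {{0,6},{1},{2,4},{3,7},{5}}
  round 2: {{0},{1},{2,4},{3},{5},{6},{7}}
Fixed point at round 3; 7 class(es).
4∈{2,4}, 2∈{2,4}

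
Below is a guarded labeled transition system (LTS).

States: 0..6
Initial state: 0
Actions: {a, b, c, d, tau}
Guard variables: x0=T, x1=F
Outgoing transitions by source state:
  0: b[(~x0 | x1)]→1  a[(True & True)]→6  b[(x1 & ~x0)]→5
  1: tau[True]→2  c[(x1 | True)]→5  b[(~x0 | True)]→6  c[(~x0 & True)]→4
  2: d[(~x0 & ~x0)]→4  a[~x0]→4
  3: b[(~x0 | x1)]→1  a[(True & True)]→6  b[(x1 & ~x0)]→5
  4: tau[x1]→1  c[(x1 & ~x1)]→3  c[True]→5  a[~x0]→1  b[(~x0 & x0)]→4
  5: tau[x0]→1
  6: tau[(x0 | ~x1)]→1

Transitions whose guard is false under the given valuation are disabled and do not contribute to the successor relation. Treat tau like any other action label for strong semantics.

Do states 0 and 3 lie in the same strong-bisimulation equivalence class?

Answer: BISIMILAR

Analysis:
Refine partition for ~:
  P[0] = {{0,1,2,3,4,5,6}}
  P[1] = {{0,3},{1},{2},{4},{5,6}}
stable after 2 split(s): 5 block(s)
0∈{0,3}, 3∈{0,3}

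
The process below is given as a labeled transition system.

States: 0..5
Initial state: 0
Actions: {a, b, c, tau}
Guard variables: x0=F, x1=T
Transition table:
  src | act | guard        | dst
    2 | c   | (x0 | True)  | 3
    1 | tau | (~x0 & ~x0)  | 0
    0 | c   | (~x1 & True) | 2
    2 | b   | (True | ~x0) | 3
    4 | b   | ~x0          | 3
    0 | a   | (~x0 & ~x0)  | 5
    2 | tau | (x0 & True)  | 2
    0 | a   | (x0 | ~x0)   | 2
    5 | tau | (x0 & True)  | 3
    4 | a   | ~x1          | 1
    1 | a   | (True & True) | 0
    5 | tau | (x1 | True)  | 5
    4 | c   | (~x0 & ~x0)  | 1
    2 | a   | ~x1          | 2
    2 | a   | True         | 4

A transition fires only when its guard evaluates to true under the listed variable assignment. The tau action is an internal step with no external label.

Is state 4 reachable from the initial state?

Guard filter leaves 10 enabled edge(s).
depth 0: {0}
depth 1: {2,5}  cumulative {0,2,5}
depth 2: {3,4}  cumulative {0,2,3,4,5}
depth 3: {1}  cumulative {0,1,2,3,4,5}
R = {0,1,2,3,4,5}
trace reaching 4: a·a

Answer: REACHABLE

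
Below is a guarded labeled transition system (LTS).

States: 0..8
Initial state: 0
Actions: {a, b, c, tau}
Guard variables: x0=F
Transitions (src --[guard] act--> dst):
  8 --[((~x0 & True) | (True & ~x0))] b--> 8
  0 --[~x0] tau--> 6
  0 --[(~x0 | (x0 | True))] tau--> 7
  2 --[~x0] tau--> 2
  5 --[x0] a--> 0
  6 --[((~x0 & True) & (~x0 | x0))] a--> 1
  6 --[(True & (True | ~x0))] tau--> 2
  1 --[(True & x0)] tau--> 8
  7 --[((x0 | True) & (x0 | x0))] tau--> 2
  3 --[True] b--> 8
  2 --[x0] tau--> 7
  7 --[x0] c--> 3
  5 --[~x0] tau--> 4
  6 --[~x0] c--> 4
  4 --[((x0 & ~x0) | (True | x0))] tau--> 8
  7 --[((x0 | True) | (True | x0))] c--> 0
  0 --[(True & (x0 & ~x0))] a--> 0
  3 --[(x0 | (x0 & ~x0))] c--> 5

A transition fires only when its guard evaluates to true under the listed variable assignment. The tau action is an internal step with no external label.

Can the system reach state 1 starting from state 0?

Answer: REACHABLE

Working:
After dropping false guards: 11 live edges.
Layer 0: {0}
Layer 1: {6,7}  now seen {0,6,7}
Layer 2: {1,2,4}  now seen {0,1,2,4,6,7}
Layer 3: {8}  now seen {0,1,2,4,6,7,8}
Reachable = {0,1,2,4,6,7,8}
trace reaching 1: tau·a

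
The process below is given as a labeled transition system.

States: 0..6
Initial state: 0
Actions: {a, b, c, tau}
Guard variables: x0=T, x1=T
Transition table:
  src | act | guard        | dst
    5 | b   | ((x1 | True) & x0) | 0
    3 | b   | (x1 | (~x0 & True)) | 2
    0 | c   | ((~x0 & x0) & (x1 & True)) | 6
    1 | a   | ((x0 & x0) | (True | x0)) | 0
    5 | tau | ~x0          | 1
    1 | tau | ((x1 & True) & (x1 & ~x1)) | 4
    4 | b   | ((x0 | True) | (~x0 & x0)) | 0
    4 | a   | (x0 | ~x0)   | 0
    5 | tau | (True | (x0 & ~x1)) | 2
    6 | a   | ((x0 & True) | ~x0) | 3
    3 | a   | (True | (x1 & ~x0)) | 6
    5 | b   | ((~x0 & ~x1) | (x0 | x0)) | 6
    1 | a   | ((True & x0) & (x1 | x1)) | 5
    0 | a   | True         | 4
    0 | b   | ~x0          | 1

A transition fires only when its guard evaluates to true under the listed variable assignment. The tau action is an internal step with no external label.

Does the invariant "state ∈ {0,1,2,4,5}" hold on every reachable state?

Safe = {0,1,2,4,5}
Reachable = {0,4}
  0: safe
  4: safe

Answer: INVARIANT HOLDS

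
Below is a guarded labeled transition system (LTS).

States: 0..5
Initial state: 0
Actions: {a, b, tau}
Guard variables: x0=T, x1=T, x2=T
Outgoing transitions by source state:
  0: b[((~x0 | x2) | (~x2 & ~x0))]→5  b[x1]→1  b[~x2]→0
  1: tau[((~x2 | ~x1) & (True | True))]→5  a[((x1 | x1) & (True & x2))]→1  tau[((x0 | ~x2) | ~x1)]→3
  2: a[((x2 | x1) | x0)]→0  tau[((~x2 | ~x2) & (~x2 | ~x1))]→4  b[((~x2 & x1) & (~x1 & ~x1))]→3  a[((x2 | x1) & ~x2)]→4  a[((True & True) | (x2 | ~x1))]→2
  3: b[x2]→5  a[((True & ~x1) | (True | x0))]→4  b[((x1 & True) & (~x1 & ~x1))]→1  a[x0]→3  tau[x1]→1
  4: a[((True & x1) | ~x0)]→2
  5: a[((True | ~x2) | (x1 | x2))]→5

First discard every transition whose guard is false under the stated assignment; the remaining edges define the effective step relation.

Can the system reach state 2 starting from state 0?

Answer: REACHABLE

Analysis:
Guard filter leaves 12 enabled edge(s).
depth 0: {0}
depth 1: {1,5}  now seen {0,1,5}
depth 2: {3}  now seen {0,1,3,5}
depth 3: {4}  now seen {0,1,3,4,5}
depth 4: {2}  now seen {0,1,2,3,4,5}
Reachable = {0,1,2,3,4,5}
Path to 2: b·tau·a·a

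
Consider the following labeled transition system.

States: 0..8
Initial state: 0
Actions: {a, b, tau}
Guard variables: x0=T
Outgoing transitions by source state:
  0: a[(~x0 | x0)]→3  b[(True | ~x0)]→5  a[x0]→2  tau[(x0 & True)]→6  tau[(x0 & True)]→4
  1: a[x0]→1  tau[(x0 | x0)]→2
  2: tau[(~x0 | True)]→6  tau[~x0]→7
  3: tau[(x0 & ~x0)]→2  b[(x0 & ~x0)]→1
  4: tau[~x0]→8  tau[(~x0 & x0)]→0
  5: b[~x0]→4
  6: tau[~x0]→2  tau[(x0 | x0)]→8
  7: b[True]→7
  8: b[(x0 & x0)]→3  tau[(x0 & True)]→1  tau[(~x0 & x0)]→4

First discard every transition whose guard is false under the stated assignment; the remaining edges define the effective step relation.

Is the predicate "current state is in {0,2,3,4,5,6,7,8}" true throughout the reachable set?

Answer: INVARIANT VIOLATED at state 1

Working:
Allowed set {0,2,3,4,5,6,7,8}
Reach set: {0,1,2,3,4,5,6,8}
  0: safe
  1: VIOLATES
  2: safe
  3: safe
  4: safe
  5: safe
  6: safe
  8: safe
witness against invariant: tau·tau·tau → 1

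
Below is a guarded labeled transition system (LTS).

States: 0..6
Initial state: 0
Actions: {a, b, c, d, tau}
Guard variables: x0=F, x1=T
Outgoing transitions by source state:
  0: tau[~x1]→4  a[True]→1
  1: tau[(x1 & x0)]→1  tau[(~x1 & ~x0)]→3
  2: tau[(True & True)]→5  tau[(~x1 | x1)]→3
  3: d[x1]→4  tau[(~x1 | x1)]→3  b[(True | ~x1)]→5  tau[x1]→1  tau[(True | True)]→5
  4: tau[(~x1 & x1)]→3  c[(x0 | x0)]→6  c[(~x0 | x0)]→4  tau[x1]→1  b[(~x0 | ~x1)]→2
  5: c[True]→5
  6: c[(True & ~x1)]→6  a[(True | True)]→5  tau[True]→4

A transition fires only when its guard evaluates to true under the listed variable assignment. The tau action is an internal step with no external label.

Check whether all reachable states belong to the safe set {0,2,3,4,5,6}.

Answer: INVARIANT VIOLATED at state 1

Trace:
Allowed set {0,2,3,4,5,6}
Reach set: {0,1}
  0: ✓
  1: ✗ unsafe
reach 1 via a — violates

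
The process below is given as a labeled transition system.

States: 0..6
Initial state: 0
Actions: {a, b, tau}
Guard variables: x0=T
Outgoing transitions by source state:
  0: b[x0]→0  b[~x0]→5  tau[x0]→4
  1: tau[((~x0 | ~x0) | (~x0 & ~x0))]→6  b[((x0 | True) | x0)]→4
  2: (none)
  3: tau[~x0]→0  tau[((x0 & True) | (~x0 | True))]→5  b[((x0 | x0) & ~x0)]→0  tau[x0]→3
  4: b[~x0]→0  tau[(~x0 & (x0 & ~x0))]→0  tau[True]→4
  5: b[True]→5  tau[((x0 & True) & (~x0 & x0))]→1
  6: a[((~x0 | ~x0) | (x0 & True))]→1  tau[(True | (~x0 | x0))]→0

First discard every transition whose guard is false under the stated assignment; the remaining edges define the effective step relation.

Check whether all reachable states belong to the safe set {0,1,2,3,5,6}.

Answer: INVARIANT VIOLATED at state 4

Working:
Inv-set: {0,1,2,3,5,6}
R = {0,4}
  0: ok
  4: VIOLATES
witness against invariant: tau → 4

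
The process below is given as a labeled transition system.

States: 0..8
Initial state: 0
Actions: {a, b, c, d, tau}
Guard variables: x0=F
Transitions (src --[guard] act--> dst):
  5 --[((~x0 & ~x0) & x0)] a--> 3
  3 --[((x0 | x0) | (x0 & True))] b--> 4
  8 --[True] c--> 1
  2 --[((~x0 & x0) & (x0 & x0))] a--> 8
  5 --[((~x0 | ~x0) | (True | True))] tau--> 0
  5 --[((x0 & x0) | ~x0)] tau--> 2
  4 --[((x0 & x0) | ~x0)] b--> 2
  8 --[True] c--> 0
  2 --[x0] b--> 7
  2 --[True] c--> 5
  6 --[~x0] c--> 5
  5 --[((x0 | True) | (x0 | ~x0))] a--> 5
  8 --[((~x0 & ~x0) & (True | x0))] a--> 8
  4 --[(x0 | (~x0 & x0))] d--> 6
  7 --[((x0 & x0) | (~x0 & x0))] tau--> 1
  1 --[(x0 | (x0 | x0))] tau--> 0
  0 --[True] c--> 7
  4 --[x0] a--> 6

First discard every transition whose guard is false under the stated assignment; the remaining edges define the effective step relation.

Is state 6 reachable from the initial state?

10 transition(s) survive guard evaluation.
Layer 0: {0}
Layer 1: {7}  now seen {0,7}
Reachable = {0,7}

Answer: UNREACHABLE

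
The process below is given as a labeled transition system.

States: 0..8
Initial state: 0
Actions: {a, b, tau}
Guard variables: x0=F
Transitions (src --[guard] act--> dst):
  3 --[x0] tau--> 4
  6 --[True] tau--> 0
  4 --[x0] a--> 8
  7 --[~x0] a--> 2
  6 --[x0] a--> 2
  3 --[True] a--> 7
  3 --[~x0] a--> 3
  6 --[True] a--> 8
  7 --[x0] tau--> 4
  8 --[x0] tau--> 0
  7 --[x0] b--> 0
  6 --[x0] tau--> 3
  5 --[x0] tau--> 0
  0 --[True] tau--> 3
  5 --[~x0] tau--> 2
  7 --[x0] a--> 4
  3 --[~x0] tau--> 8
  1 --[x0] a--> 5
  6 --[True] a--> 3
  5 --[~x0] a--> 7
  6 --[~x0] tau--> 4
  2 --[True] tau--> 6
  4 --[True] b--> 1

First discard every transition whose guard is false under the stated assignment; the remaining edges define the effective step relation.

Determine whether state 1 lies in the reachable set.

Answer: REACHABLE

Working:
Guard filter leaves 13 enabled edge(s).
L0 = {0}
L1 = {3}  cumulative {0,3}
L2 = {7,8}  cumulative {0,3,7,8}
L3 = {2}  cumulative {0,2,3,7,8}
L4 = {6}  cumulative {0,2,3,6,7,8}
L5 = {4}  cumulative {0,2,3,4,6,7,8}
L6 = {1}  cumulative {0,1,2,3,4,6,7,8}
Reachable = {0,1,2,3,4,6,7,8}
Path to 1: tau·a·a·tau·tau·b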